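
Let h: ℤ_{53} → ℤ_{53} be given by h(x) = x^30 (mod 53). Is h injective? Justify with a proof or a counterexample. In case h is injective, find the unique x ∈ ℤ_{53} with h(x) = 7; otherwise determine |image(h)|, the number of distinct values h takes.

h(26): Repeated squaring mod 53: 26^1 ≡ 26, 26^2 ≡ 26² = 676 ≡ 40, 26^4 ≡ 40² = 1600 ≡ 10, 26^8 ≡ 10² = 100 ≡ 47, 26^16 ≡ 47² = 2209 ≡ 36. Since 30 = 16 + 8 + 4 + 2, 26^30 ≡ 36·47·10·40: 36·47 = 1692 ≡ 49, then 49·10 = 490 ≡ 13, then 13·40 = 520 ≡ 43. So 26^30 ≡ 43 (mod 53).
h(27): Repeated squaring mod 53: 27^1 ≡ 27, 27^2 ≡ 27² = 729 ≡ 40, 27^4 ≡ 40² = 1600 ≡ 10, 27^8 ≡ 10² = 100 ≡ 47, 27^16 ≡ 47² = 2209 ≡ 36. Since 30 = 16 + 8 + 4 + 2, 27^30 ≡ 36·47·10·40: 36·47 = 1692 ≡ 49, then 49·10 = 490 ≡ 13, then 13·40 = 520 ≡ 43. So 27^30 ≡ 43 (mod 53).
So h(26) = h(27) = 43 while 26 ≠ 27, so h is not injective.
Since h is not injective, we determine |image(h)|. Computing x^30 mod 53 for each x (by repeated squaring, reducing mod 53 at every step), the values h(0), h(1), …, h(52) are: 0, 1, 37, 25, 44, 11, 24, 16, 38, 42, 36, 13, 40, 47, 9, 10, 28, 46, 17, 6, 7, 29, 4, 52, 49, 15, 43, 43, 15, 49, 52, 4, 29, 7, 6, 17, 46, 28, 10, 9, 47, 40, 13, 36, 42, 38, 16, 24, 11, 44, 25, 37, 1.
The distinct values are {0, 1, 4, 6, 7, 9, 10, 11, 13, 15, 16, 17, 24, 25, 28, 29, 36, 37, 38, 40, 42, 43, 44, 46, 47, 49, 52}; there are 27 of them.

27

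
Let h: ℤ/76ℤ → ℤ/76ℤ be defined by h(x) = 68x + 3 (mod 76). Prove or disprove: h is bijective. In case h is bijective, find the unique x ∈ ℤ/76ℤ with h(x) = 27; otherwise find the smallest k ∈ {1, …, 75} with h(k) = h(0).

We have gcd(68, 76) = 4 > 1. Taking s = 0 and t = 19: h(0) = 3 and h(19) = 68·19 + 3 = 1295 ≡ 3 (mod 76).
So h(0) = h(19) while 0 ≠ 19, so h is not injective, hence not bijective.
Since h is not bijective, we find the least positive k with h(k) = h(0): this means 68k ≡ 0 (mod 76), i.e. 76 ∣ 68k. Since gcd(68, 76) = 4, dividing through by 4 this holds exactly when 19 ∣ 17k, and as gcd(17, 19) = 1, exactly when 19 ∣ k.
The smallest positive such k is 19.

19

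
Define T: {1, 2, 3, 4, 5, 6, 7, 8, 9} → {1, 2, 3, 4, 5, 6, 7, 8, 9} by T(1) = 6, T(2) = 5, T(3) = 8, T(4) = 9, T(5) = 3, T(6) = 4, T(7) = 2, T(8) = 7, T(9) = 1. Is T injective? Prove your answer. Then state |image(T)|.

The values T(1), …, T(9) are 6, 5, 8, 9, 3, 4, 2, 7, 1 — all distinct.
So T(a) = T(b) only when a = b, and T is injective.
The image of T is {1, 2, 3, 4, 5, 6, 7, 8, 9}, which has 9 elements.

9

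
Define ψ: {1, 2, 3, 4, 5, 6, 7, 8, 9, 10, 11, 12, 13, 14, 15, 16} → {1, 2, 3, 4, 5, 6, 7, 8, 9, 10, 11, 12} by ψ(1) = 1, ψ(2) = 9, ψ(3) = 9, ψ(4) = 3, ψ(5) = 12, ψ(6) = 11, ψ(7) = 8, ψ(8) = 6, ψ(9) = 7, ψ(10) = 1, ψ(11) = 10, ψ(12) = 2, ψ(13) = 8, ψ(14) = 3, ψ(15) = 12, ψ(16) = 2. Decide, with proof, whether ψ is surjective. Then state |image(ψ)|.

No element maps to 4, so ψ is not surjective.
The image of ψ is {1, 2, 3, 6, 7, 8, 9, 10, 11, 12}, which has 10 elements.

10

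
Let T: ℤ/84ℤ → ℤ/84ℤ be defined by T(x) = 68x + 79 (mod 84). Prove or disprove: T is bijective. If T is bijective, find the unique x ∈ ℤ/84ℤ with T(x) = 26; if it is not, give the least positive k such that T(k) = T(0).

By definition, T is injective when T(a) = T(b) forces a = b.
We have gcd(68, 84) = 4 > 1. Taking a = 0 and b = 21: T(0) = 79 and T(21) = 68·21 + 79 = 1507 ≡ 79 (mod 84).
So T(0) = T(21) while 0 ≠ 21, hence T is not injective, hence not bijective.
Since T is not bijective, we find the least positive k with T(k) = T(0): this means 68k ≡ 0 (mod 84), i.e. 84 ∣ 68k. Since gcd(68, 84) = 4, dividing through by 4 this holds exactly when 21 ∣ 17k, and as gcd(17, 21) = 1, exactly when 21 ∣ k.
The smallest positive such k is 21.

21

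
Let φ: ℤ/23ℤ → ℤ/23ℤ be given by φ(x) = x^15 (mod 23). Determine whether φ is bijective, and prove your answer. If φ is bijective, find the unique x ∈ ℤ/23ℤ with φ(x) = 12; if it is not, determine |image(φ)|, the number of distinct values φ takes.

Since 23 is prime, the nonzero elements of ℤ/23ℤ form a cyclic group of order 22.
As gcd(15, 22) = 1, raising to the 15th power is a bijection on this group: if a^15 ≡ b^15 then (ab^{−1})^15 = 1, and the only element of order dividing gcd(15, 22) = 1 is 1, so a = b.
With φ(0) = 0 this makes φ injective on all of ℤ/23ℤ, hence bijective (finite equal-size domain and codomain). In particular φ is bijective.
Since φ is bijective, we find the preimage of 12. The inverse of x ↦ x^15 on (ℤ/23ℤ)^× is x ↦ x^3, because 15·3 = 45 = 2·22 + 1 ≡ 1 (mod 22) and x^{22} = 1 for x ≠ 0 (Fermat). So φ⁻¹(12) = 12^3 mod 23.
Repeated squaring mod 23: 12^1 ≡ 12, 12^2 ≡ 12² = 144 ≡ 6. Since 3 = 2 + 1, 12^3 ≡ 6·12: 6·12 = 72 ≡ 3. So 12^3 ≡ 3 (mod 23).
Hence φ⁻¹(12) = 3.

3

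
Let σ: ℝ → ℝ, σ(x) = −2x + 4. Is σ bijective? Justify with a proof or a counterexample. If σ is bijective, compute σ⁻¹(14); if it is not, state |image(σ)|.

Suppose σ(s) = σ(t). Then −2s + 4 = −2t + 4, hence −2s = −2t, thus s = t.
For any y ∈ ℝ, x = (y − 4)/(−2) satisfies σ(x) = y.
Therefore σ is bijective.
Since σ is bijective, we compute σ⁻¹(14) = (14 − 4)/(−2) = −5.

-5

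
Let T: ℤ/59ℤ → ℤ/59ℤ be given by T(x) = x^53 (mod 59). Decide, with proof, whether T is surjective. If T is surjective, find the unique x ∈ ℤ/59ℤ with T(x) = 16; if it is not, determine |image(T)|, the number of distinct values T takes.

Since 59 is prime, the nonzero elements of ℤ/59ℤ form a cyclic group of order 58.
As gcd(53, 58) = 1, raising to the 53rd power is a bijection on this group: if a^53 ≡ b^53 then (ab^{−1})^53 = 1, and the only element of order dividing gcd(53, 58) = 1 is 1, so a = b.
With T(0) = 0 this makes T injective on all of ℤ/59ℤ, hence bijective (finite equal-size domain and codomain). In particular T is surjective.
Since T is surjective, we find the preimage of 16. The inverse of x ↦ x^53 on (ℤ/59ℤ)^× is x ↦ x^23, because 53·23 = 1219 = 21·58 + 1 ≡ 1 (mod 58) and x^{58} = 1 for x ≠ 0 (Fermat). So T⁻¹(16) = 16^23 mod 59.
Repeated squaring mod 59: 16^1 ≡ 16, 16^2 ≡ 16² = 256 ≡ 20, 16^4 ≡ 20² = 400 ≡ 46, 16^8 ≡ 46² = 2116 ≡ 51, 16^16 ≡ 51² = 2601 ≡ 5. Since 23 = 16 + 4 + 2 + 1, 16^23 ≡ 5·46·20·16: 5·46 = 230 ≡ 53, then 53·20 = 1060 ≡ 57, then 57·16 = 912 ≡ 27. So 16^23 ≡ 27 (mod 59).
Hence T⁻¹(16) = 27.

27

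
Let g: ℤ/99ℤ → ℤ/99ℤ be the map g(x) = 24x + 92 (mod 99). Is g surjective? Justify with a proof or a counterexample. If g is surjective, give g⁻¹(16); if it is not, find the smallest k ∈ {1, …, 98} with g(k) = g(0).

33

Since gcd(24, 99) = 3, we have 24x ≡ 0 (mod 3) for all x, so g(x) ≡ 2 (mod 3).
But 0 ≢ 2 (mod 3), so 0 ∈ ℤ/99ℤ has no preimage. Thus g is not surjective.
Since g is not surjective, we find the least positive k with g(k) = g(0): this means 24k ≡ 0 (mod 99), i.e. 99 ∣ 24k. Since gcd(24, 99) = 3, dividing through by 3 this holds exactly when 33 ∣ 8k, and as gcd(8, 33) = 1, exactly when 33 ∣ k.
The smallest positive such k is 33.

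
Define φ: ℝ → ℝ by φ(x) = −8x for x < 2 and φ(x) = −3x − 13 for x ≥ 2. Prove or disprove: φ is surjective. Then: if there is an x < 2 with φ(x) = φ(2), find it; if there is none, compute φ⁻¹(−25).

Both pieces are strictly decreasing (slopes −8 and −3), so each is injective on its own interval.
The left piece maps (−∞, 2) onto (−16, ∞); the right piece maps [2, ∞) onto (−∞, −19].
The union (−16, ∞) ∪ (−∞, −19] omits the interval between −16 and −19; in particular −16 has no preimage. So φ is not surjective.
Because the two images are disjoint, no x < 2 has φ(x) = φ(2), so we compute φ⁻¹(−25): −25 lies in (−∞, −19], so solve −3x − 13 = −25: x = (−25 + 13)/(−3) = 4.

4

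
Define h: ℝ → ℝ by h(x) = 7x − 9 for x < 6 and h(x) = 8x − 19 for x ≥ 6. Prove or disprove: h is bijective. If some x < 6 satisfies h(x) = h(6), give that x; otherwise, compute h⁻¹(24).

Both pieces are strictly increasing (slopes 7 and 8), so each is injective on its own interval.
The left piece maps (−∞, 6) onto (−∞, 33); the right piece maps [6, ∞) onto [29, ∞).
These images overlap. In particular h(6) = 29 (right piece), and solving 7x − 9 = 29 on the left piece gives x = 38/7 < 6.
So h(38/7) = h(6) with 38/7 ≠ 6, and h is not injective, hence not bijective. This x = 38/7 is the requested value below 6.

38/7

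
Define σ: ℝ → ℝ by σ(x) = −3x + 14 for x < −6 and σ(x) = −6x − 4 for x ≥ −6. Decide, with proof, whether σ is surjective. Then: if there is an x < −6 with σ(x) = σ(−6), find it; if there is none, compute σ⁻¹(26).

Both pieces are strictly decreasing (slopes −3 and −6), so each is injective on its own interval.
The left piece maps (−∞, −6) onto (32, ∞); the right piece maps [−6, ∞) onto (−∞, 32].
These images together cover ℝ, so σ is surjective.
Because the two images are disjoint, no x < −6 has σ(x) = σ(−6), so we compute σ⁻¹(26): 26 lies in (−∞, 32], so solve −6x − 4 = 26: x = (26 + 4)/(−6) = −5.

-5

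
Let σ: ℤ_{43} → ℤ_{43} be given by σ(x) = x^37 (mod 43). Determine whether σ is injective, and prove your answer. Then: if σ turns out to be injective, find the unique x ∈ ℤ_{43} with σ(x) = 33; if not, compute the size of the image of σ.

Since 43 is prime, the nonzero elements of ℤ_{43} form a cyclic group of order 42.
As gcd(37, 42) = 1, raising to the 37th power is a bijection on this group: if s^37 ≡ t^37 then (st^{−1})^37 = 1, and the only element of order dividing gcd(37, 42) = 1 is 1, so s = t.
With σ(0) = 0 this makes σ injective on all of ℤ_{43}, hence bijective (finite equal-size domain and codomain). In particular σ is injective.
Since σ is injective, we find the preimage of 33. The inverse of x ↦ x^37 on (ℤ_{43})^× is x ↦ x^25, because 37·25 = 925 = 22·42 + 1 ≡ 1 (mod 42) and x^{42} = 1 for x ≠ 0 (Fermat). So σ⁻¹(33) = 33^25 mod 43.
Repeated squaring mod 43: 33^1 ≡ 33, 33^2 ≡ 33² = 1089 ≡ 14, 33^4 ≡ 14² = 196 ≡ 24, 33^8 ≡ 24² = 576 ≡ 17, 33^16 ≡ 17² = 289 ≡ 31. Since 25 = 16 + 8 + 1, 33^25 ≡ 31·17·33: 31·17 = 527 ≡ 11, then 11·33 = 363 ≡ 19. So 33^25 ≡ 19 (mod 43).
Hence σ⁻¹(33) = 19.

19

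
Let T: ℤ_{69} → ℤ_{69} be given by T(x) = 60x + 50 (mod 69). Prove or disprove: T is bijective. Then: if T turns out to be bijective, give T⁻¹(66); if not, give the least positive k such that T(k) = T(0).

We have gcd(60, 69) = 3 > 1. Taking x_1 = 0 and x_2 = 23: T(0) = 50 and T(23) = 60·23 + 50 = 1430 ≡ 50 (mod 69).
So T(0) = T(23) while 0 ≠ 23, hence T is not injective, hence not bijective.
Since T is not bijective, we find the least positive k with T(k) = T(0): this means 60k ≡ 0 (mod 69), i.e. 69 ∣ 60k. Since gcd(60, 69) = 3, dividing through by 3 this holds exactly when 23 ∣ 20k, and as gcd(20, 23) = 1, exactly when 23 ∣ k.
The smallest positive such k is 23.

23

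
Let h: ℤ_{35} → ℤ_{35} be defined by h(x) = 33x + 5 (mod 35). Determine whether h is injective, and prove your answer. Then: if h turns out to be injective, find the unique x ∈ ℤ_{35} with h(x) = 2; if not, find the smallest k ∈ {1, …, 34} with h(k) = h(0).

19

If h(s) = h(t), then 33s ≡ 33t (mod 35). Because gcd(33, 35) = 1, we may cancel 33 to get s ≡ t (mod 35).
Thus h is injective.
We now compute 33⁻¹ mod 35 explicitly. Euclid's algorithm: 35 = 1·33 + 2, 33 = 16·2 + 1; back-substituting gives 1 = 17·33 − 16·35, so 33⁻¹ ≡ 17 (mod 35).
Since h is injective, we compute h⁻¹(2): solve 33x + 5 ≡ 2 (mod 35), i.e. 33x ≡ 32 (mod 35).
Multiplying by 33⁻¹ = 17 gives x ≡ 17·32 = 544 = 15·35 + 19 ≡ 19 (mod 35).
Check: h(19) = 33·19 + 5 = 632 = 18·35 + 2 ≡ 2 (mod 35).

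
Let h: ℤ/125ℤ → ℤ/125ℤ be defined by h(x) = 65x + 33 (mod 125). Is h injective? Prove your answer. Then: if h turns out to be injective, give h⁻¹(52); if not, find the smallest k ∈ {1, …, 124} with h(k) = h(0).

We have gcd(65, 125) = 5 > 1. Taking u = 0 and v = 25: h(0) = 33 and h(25) = 65·25 + 33 = 1658 ≡ 33 (mod 125).
So h(0) = h(25) while 0 ≠ 25, so h is not injective.
Since h is not injective, we find the least positive k with h(k) = h(0): this means 65k ≡ 0 (mod 125), i.e. 125 ∣ 65k. Since gcd(65, 125) = 5, dividing through by 5 this holds exactly when 25 ∣ 13k, and as gcd(13, 25) = 1, exactly when 25 ∣ k.
The smallest positive such k is 25.

25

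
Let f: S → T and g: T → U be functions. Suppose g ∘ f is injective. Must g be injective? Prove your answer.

No. Take S = {0, 1}, T = {0, 1, 2, 3, 4}, U = {0, 1, 2, 3, 4}, f(a) = a for each a ∈ S, and g(b) = 3 if b ∈ {3, 4} else g(b) = b.
Then g ∘ f = f is injective (S ⊂ T and f is the inclusion), but g(3) = g(4) = 3 with 3 ≠ 4, so g is not injective.

not injective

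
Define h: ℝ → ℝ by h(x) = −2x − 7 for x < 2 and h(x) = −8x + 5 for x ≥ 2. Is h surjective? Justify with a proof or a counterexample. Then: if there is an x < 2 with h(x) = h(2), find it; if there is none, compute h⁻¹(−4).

-3/2

Both pieces are strictly decreasing (slopes −2 and −8), so each is injective on its own interval.
The left piece maps (−∞, 2) onto (−11, ∞); the right piece maps [2, ∞) onto (−∞, −11].
These images together cover ℝ, so h is surjective.
Because the two images are disjoint, no x < 2 has h(x) = h(2), so we compute h⁻¹(−4): −4 lies in (−11, ∞), so solve −2x − 7 = −4: x = (−4 + 7)/(−2) = −3/2.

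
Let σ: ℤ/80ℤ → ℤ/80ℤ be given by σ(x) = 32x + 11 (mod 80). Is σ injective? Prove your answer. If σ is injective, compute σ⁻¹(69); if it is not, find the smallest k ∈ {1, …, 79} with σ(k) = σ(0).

We have gcd(32, 80) = 16 > 1. Taking u = 0 and v = 5: σ(0) = 11 and σ(5) = 32·5 + 11 = 171 ≡ 11 (mod 80).
So σ(0) = σ(5) while 0 ≠ 5, therefore σ is not injective.
Since σ is not injective, we find the least positive k with σ(k) = σ(0): this means 32k ≡ 0 (mod 80), i.e. 80 ∣ 32k. Since gcd(32, 80) = 16, dividing through by 16 this holds exactly when 5 ∣ 2k, and as gcd(2, 5) = 1, exactly when 5 ∣ k.
The smallest positive such k is 5.

5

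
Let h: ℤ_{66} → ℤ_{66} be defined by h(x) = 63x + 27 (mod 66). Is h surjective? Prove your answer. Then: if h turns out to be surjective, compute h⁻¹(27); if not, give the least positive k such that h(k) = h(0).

22

Recall: h is surjective if every y in the codomain equals h(x) for some x in the domain.
Since gcd(63, 66) = 3, we have 63x ≡ 0 (mod 3) for all x, so h(x) ≡ 0 (mod 3).
But 1 ≢ 0 (mod 3), so 1 ∈ ℤ_{66} has no preimage. So h is not surjective.
Since h is not surjective, we find the least positive k with h(k) = h(0): this means 63k ≡ 0 (mod 66), i.e. 66 ∣ 63k. Since gcd(63, 66) = 3, dividing through by 3 this holds exactly when 22 ∣ 21k, and as gcd(21, 22) = 1, exactly when 22 ∣ k.
The smallest positive such k is 22.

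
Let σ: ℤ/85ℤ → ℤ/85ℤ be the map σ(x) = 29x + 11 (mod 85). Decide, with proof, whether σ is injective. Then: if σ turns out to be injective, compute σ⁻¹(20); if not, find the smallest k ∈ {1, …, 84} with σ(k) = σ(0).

56

Recall: injectivity means: for all u, v in the domain, σ(u) = σ(v) implies u = v.
If σ(u) = σ(v), then 29u ≡ 29v (mod 85). Because gcd(29, 85) = 1, we may cancel 29 to get u ≡ v (mod 85).
Therefore σ is injective.
We now compute 29⁻¹ mod 85 explicitly. Euclid's algorithm: 85 = 2·29 + 27, 29 = 1·27 + 2, 27 = 13·2 + 1; back-substituting gives 1 = 44·29 − 15·85, so 29⁻¹ ≡ 44 (mod 85).
Since σ is injective, we compute σ⁻¹(20): solve 29x + 11 ≡ 20 (mod 85), i.e. 29x ≡ 9 (mod 85).
Multiplying by 29⁻¹ = 44 gives x ≡ 44·9 = 396 = 4·85 + 56 ≡ 56 (mod 85).
Check: σ(56) = 29·56 + 11 = 1635 = 19·85 + 20 ≡ 20 (mod 85).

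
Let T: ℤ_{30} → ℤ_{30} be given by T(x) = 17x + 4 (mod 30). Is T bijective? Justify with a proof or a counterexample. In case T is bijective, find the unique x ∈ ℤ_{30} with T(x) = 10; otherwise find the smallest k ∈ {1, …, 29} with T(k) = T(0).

If T(x_1) = T(x_2), then 17x_1 ≡ 17x_2 (mod 30). Because gcd(17, 30) = 1, we may cancel 17 to get x_1 ≡ x_2 (mod 30).
We now compute 17⁻¹ mod 30 explicitly. Euclid's algorithm: 30 = 1·17 + 13, 17 = 1·13 + 4, 13 = 3·4 + 1; back-substituting gives 1 = 23·17 − 13·30, so 17⁻¹ ≡ 23 (mod 30).
Then y ↦ 23(y − 4) is a two-sided inverse to T, so every y ∈ ℤ_{30} has a preimage.
Hence T is bijective.
Since T is bijective, we find T⁻¹(10): we need 17x ≡ 10 − 4 ≡ 6 (mod 30). Using 17⁻¹ = 23: x ≡ 23·6 = 138 = 4·30 + 18, so x = 18.
Check: T(18) = 17·18 + 4 = 310 = 10·30 + 10 ≡ 10 (mod 30).

18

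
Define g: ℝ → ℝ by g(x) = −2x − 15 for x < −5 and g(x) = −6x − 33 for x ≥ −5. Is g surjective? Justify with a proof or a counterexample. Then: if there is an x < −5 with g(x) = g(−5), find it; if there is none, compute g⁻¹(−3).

-6

Both pieces are strictly decreasing (slopes −2 and −6), so each is injective on its own interval.
The left piece maps (−∞, −5) onto (−5, ∞); the right piece maps [−5, ∞) onto (−∞, −3].
The union (−5, ∞) ∪ (−∞, −3] covers ℝ, so g is surjective.
For the follow-up: the images overlap, so an x < −5 with g(x) = g(−5) exists. g(−5) = −3; solving −2x − 15 = −3 for x < −5 gives x = (−3 + 15)/(−2) = −6.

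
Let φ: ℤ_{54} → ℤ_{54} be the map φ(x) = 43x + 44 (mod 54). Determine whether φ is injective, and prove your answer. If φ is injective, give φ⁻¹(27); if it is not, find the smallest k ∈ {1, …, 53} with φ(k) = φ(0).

Recall that φ is injective when φ(s) = φ(t) forces s = t.
Suppose φ(s) = φ(t) in ℤ_{54}. Then 43s + 44 ≡ 43t + 44 (mod 54), therefore 43(s − t) ≡ 0 (mod 54).
Since gcd(43, 54) = 1, 43 is invertible modulo 54, therefore s − t ≡ 0 (mod 54), i.e. s = t.
So φ is injective.
We now compute 43⁻¹ mod 54 explicitly. Euclid's algorithm: 54 = 1·43 + 11, 43 = 3·11 + 10, 11 = 1·10 + 1; back-substituting gives 1 = 49·43 − 39·54, so 43⁻¹ ≡ 49 (mod 54).
Since φ is injective, we find φ⁻¹(27): we need 43x ≡ 27 − 44 ≡ 37 (mod 54). Using 43⁻¹ = 49: x ≡ 49·37 = 1813 = 33·54 + 31, so x = 31.
Check: φ(31) = 43·31 + 44 = 1377 = 25·54 + 27 ≡ 27 (mod 54).

31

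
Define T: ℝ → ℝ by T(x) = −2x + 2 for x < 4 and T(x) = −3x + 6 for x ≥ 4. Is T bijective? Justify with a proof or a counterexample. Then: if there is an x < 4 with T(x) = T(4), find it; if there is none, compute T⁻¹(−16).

Both pieces are strictly decreasing (slopes −2 and −3), so each is injective on its own interval.
The left piece maps (−∞, 4) onto (−6, ∞); the right piece maps [4, ∞) onto (−∞, −6].
Since −6 = −6, the images partition ℝ: T is injective and surjective, hence bijective.
Because the two images are disjoint, no x < 4 has T(x) = T(4), so we compute T⁻¹(−16): −16 lies in (−∞, −6], so solve −3x + 6 = −16: x = (−16 − 6)/(−3) = 22/3.

22/3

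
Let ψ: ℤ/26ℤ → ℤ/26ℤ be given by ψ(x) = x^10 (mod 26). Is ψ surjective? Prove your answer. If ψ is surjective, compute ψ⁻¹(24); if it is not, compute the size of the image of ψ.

ψ(12): Repeated squaring mod 26: 12^1 ≡ 12, 12^2 ≡ 12² = 144 ≡ 14, 12^4 ≡ 14² = 196 ≡ 14, 12^8 ≡ 14² = 196 ≡ 14. Since 10 = 8 + 2, 12^10 ≡ 14·14: 14·14 = 196 ≡ 14. So 12^10 ≡ 14 (mod 26).
ψ(14): Repeated squaring mod 26: 14^1 ≡ 14, 14^2 ≡ 14² = 196 ≡ 14, 14^4 ≡ 14² = 196 ≡ 14, 14^8 ≡ 14² = 196 ≡ 14. Since 10 = 8 + 2, 14^10 ≡ 14·14: 14·14 = 196 ≡ 14. So 14^10 ≡ 14 (mod 26).
So ψ(12) = ψ(14) = 14 while 12 ≠ 14, so ψ is not injective.
A non-injective map from the 26-element set ℤ/26ℤ to itself takes at most 25 distinct values, so it cannot be surjective. Thus ψ is not surjective.
Since ψ is not surjective, we determine |image(ψ)|. Computing x^10 mod 26 for each x (by repeated squaring, reducing mod 26 at every step), the values ψ(0), ψ(1), …, ψ(25) are: 0, 1, 10, 3, 22, 25, 4, 17, 12, 9, 16, 23, 14, 13, 14, 23, 16, 9, 12, 17, 4, 25, 22, 3, 10, 1.
The distinct values are {0, 1, 3, 4, 9, 10, 12, 13, 14, 16, 17, 22, 23, 25}; there are 14 of them.

14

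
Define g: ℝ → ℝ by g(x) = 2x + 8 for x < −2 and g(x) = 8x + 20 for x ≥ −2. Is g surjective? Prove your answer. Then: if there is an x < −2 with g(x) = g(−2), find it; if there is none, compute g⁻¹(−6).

Both pieces are strictly increasing (slopes 2 and 8), so each is injective on its own interval.
The left piece maps (−∞, −2) onto (−∞, 4); the right piece maps [−2, ∞) onto [4, ∞).
These images together cover ℝ, so g is surjective.
Because the two images are disjoint, no x < −2 has g(x) = g(−2), so we compute g⁻¹(−6): −6 lies in (−∞, 4), so solve 2x + 8 = −6: x = (−6 − 8)/2 = −7.

-7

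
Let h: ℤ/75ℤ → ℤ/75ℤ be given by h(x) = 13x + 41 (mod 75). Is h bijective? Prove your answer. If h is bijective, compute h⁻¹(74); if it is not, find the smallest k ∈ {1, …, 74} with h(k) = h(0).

If h(a) = h(b), then 13a ≡ 13b (mod 75). Because gcd(13, 75) = 1, we may cancel 13 to get a ≡ b (mod 75).
We now compute 13⁻¹ mod 75 explicitly. Euclid's algorithm: 75 = 5·13 + 10, 13 = 1·10 + 3, 10 = 3·3 + 1; back-substituting gives 1 = 52·13 − 9·75, so 13⁻¹ ≡ 52 (mod 75).
For any y ∈ ℤ/75ℤ, x = 52(y − 41) mod 75 satisfies h(x) = 13·52(y − 41) + 41 ≡ y (since 13·52 ≡ 1 mod 75). So every y has a preimage.
So h is bijective.
Since h is bijective, we compute h⁻¹(74): solve 13x + 41 ≡ 74 (mod 75), i.e. 13x ≡ 33 (mod 75).
Multiplying by 13⁻¹ = 52 gives x ≡ 52·33 = 1716 = 22·75 + 66 ≡ 66 (mod 75).
Check: h(66) = 13·66 + 41 = 899 = 11·75 + 74 ≡ 74 (mod 75).

66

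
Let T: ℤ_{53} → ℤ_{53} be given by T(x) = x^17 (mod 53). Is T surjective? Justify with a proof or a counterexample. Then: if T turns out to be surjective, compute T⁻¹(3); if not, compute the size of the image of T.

2

Since 53 is prime, the nonzero elements of ℤ_{53} form a cyclic group of order 52.
As gcd(17, 52) = 1, raising to the 17th power is a bijection on this group: if x_1^17 ≡ x_2^17 then (x_1x_2^{−1})^17 = 1, and the only element of order dividing gcd(17, 52) = 1 is 1, so x_1 = x_2.
With T(0) = 0 this makes T injective on all of ℤ_{53}, hence bijective (finite equal-size domain and codomain). In particular T is surjective.
Since T is surjective, we find the preimage of 3. The inverse of x ↦ x^17 on (ℤ_{53})^× is x ↦ x^49, because 17·49 = 833 = 16·52 + 1 ≡ 1 (mod 52) and x^{52} = 1 for x ≠ 0 (Fermat). So T⁻¹(3) = 3^49 mod 53.
Repeated squaring mod 53: 3^1 ≡ 3, 3^2 ≡ 3² = 9, 3^4 ≡ 9² = 81 ≡ 28, 3^8 ≡ 28² = 784 ≡ 42, 3^16 ≡ 42² = 1764 ≡ 15, 3^32 ≡ 15² = 225 ≡ 13. Since 49 = 32 + 16 + 1, 3^49 ≡ 13·15·3: 13·15 = 195 ≡ 36, then 36·3 = 108 ≡ 2. So 3^49 ≡ 2 (mod 53).
Hence T⁻¹(3) = 2.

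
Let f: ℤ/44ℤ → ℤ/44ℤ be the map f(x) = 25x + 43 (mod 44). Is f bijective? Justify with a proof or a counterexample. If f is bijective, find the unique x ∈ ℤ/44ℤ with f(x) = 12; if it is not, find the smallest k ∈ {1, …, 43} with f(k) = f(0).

Suppose f(a) = f(b) in ℤ/44ℤ. Then 25a + 43 ≡ 25b + 43 (mod 44), hence 25(a − b) ≡ 0 (mod 44).
Since gcd(25, 44) = 1, 25 is invertible modulo 44, thus a − b ≡ 0 (mod 44), i.e. a = b.
We now compute 25⁻¹ mod 44 explicitly. Euclid's algorithm: 44 = 1·25 + 19, 25 = 1·19 + 6, 19 = 3·6 + 1; back-substituting gives 1 = 37·25 − 21·44, so 25⁻¹ ≡ 37 (mod 44).
For any y ∈ ℤ/44ℤ, x = 37(y − 43) mod 44 satisfies f(x) = 25·37(y − 43) + 43 ≡ y (since 25·37 ≡ 1 mod 44). So every y has a preimage.
Therefore f is bijective.
Since f is bijective, we find f⁻¹(12): we need 25x ≡ 12 − 43 ≡ 13 (mod 44). Using 25⁻¹ = 37: x ≡ 37·13 = 481 = 10·44 + 41, so x = 41.
Check: f(41) = 25·41 + 43 = 1068 = 24·44 + 12 ≡ 12 (mod 44).

41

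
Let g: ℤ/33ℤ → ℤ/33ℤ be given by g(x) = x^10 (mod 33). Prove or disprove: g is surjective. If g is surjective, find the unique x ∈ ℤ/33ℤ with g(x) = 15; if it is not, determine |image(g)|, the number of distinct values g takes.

4

g(1) = 1^10 = 1.
g(2): Repeated squaring mod 33: 2^1 ≡ 2, 2^2 ≡ 2² = 4, 2^4 ≡ 4² = 16, 2^8 ≡ 16² = 256 ≡ 25. Since 10 = 8 + 2, 2^10 ≡ 25·4: 25·4 = 100 ≡ 1. So 2^10 ≡ 1 (mod 33).
So g(1) = g(2) = 1 while 1 ≠ 2, thus g is not injective.
A non-injective map from the 33-element set ℤ/33ℤ to itself takes at most 32 distinct values, so it cannot be surjective. Hence g is not surjective.
Since g is not surjective, we determine |image(g)|. Computing x^10 mod 33 for each x (by repeated squaring, reducing mod 33 at every step), the values g(0), g(1), …, g(32) are: 0, 1, 1, 12, 1, 1, 12, 1, 1, 12, 1, 22, 12, 1, 1, 12, 1, 1, 12, 1, 1, 12, 22, 1, 12, 1, 1, 12, 1, 1, 12, 1, 1.
The distinct values are {0, 1, 12, 22}; there are 4 of them.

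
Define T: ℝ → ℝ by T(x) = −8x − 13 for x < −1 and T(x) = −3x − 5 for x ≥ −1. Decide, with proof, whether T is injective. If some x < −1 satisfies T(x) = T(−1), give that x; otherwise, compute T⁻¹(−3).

Both pieces are strictly decreasing (slopes −8 and −3), so each is injective on its own interval.
The left piece maps (−∞, −1) onto (−5, ∞); the right piece maps [−1, ∞) onto (−∞, −2].
These images overlap. In particular T(−1) = −2 (right piece), and solving −8x − 13 = −2 on the left piece gives x = −11/8 < −1.
So T(−11/8) = T(−1) with −11/8 ≠ −1, and T is not injective. This x = −11/8 is the requested value below −1.

-11/8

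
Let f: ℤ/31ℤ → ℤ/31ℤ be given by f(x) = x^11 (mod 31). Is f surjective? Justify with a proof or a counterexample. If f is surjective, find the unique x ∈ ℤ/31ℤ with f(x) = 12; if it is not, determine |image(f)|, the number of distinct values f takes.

Since 31 is prime, the nonzero elements of ℤ/31ℤ form a cyclic group of order 30.
As gcd(11, 30) = 1, raising to the 11th power is a bijection on this group: if u^11 ≡ v^11 then (uv^{−1})^11 = 1, and the only element of order dividing gcd(11, 30) = 1 is 1, so u = v.
With f(0) = 0 this makes f injective on all of ℤ/31ℤ, hence bijective (finite equal-size domain and codomain). In particular f is surjective.
Since f is surjective, we find the preimage of 12. The inverse of x ↦ x^11 on (ℤ/31ℤ)^× is x ↦ x^11, because 11·11 = 121 = 4·30 + 1 ≡ 1 (mod 30) and x^{30} = 1 for x ≠ 0 (Fermat). So f⁻¹(12) = 12^11 mod 31.
Repeated squaring mod 31: 12^1 ≡ 12, 12^2 ≡ 12² = 144 ≡ 20, 12^4 ≡ 20² = 400 ≡ 28, 12^8 ≡ 28² = 784 ≡ 9. Since 11 = 8 + 2 + 1, 12^11 ≡ 9·20·12: 9·20 = 180 ≡ 25, then 25·12 = 300 ≡ 21. So 12^11 ≡ 21 (mod 31).
Hence f⁻¹(12) = 21.

21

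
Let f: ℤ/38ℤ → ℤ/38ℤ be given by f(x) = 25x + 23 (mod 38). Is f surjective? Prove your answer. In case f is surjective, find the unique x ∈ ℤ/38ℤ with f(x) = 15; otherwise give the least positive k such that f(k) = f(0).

24

Since gcd(25, 38) = 1, 25 is invertible modulo 38. Euclid's algorithm: 38 = 1·25 + 13, 25 = 1·13 + 12, 13 = 1·12 + 1; back-substituting gives 1 = 35·25 − 23·38, so 25⁻¹ ≡ 35 (mod 38).
For any y ∈ ℤ/38ℤ, x = 35(y − 23) mod 38 satisfies f(x) = 25·35(y − 23) + 23 ≡ y (since 25·35 ≡ 1 mod 38). So every y has a preimage.
Therefore f is surjective.
Since f is surjective, we find f⁻¹(15): we need 25x ≡ 15 − 23 ≡ 30 (mod 38). Using 25⁻¹ = 35: x ≡ 35·30 = 1050 = 27·38 + 24, so x = 24.
Check: f(24) = 25·24 + 23 = 623 = 16·38 + 15 ≡ 15 (mod 38).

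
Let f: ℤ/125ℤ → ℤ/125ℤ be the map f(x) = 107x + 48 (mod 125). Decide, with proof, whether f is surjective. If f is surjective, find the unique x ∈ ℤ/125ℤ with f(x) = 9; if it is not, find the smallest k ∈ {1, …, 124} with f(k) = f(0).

Since gcd(107, 125) = 1, 107 is invertible modulo 125. Euclid's algorithm: 125 = 1·107 + 18, 107 = 5·18 + 17, 18 = 1·17 + 1; back-substituting gives 1 = 118·107 − 101·125, so 107⁻¹ ≡ 118 (mod 125).
Then y ↦ 118(y − 48) is a two-sided inverse to f, so every y ∈ ℤ/125ℤ has a preimage.
Hence f is surjective.
Since f is surjective, we compute f⁻¹(9): solve 107x + 48 ≡ 9 (mod 125), i.e. 107x ≡ 86 (mod 125).
Multiplying by 107⁻¹ = 118 gives x ≡ 118·86 = 10148 = 81·125 + 23 ≡ 23 (mod 125).
Check: f(23) = 107·23 + 48 = 2509 = 20·125 + 9 ≡ 9 (mod 125).

23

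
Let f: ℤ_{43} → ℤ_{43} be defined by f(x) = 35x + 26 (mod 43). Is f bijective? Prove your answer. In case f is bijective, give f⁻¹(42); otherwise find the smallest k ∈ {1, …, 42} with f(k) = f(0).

41

Recall: f is injective if f(x_1) = f(x_2) implies x_1 = x_2.
If f(x_1) = f(x_2), then 35x_1 ≡ 35x_2 (mod 43). Because gcd(35, 43) = 1, we may cancel 35 to get x_1 ≡ x_2 (mod 43).
We now compute 35⁻¹ mod 43 explicitly. Euclid's algorithm: 43 = 1·35 + 8, 35 = 4·8 + 3, 8 = 2·3 + 2, 3 = 1·2 + 1; back-substituting gives 1 = 16·35 − 13·43, so 35⁻¹ ≡ 16 (mod 43).
For any y ∈ ℤ_{43}, x = 16(y − 26) mod 43 satisfies f(x) = 35·16(y − 26) + 26 ≡ y (since 35·16 ≡ 1 mod 43). So every y has a preimage.
Thus f is bijective.
Since f is bijective, we compute f⁻¹(42): solve 35x + 26 ≡ 42 (mod 43), i.e. 35x ≡ 16 (mod 43).
Multiplying by 35⁻¹ = 16 gives x ≡ 16·16 = 256 = 5·43 + 41 ≡ 41 (mod 43).
Check: f(41) = 35·41 + 26 = 1461 = 33·43 + 42 ≡ 42 (mod 43).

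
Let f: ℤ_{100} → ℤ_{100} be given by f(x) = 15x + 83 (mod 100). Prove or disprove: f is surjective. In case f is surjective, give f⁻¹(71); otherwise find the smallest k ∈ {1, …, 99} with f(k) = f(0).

20

Since gcd(15, 100) = 5, we have 15x ≡ 0 (mod 5) for all x, so f(x) ≡ 3 (mod 5).
But 0 ≢ 3 (mod 5), so 0 ∈ ℤ_{100} has no preimage. So f is not surjective.
Since f is not surjective, we find the least positive k with f(k) = f(0): this means 15k ≡ 0 (mod 100), i.e. 100 ∣ 15k. Since gcd(15, 100) = 5, dividing through by 5 this holds exactly when 20 ∣ 3k, and as gcd(3, 20) = 1, exactly when 20 ∣ k.
The smallest positive such k is 20.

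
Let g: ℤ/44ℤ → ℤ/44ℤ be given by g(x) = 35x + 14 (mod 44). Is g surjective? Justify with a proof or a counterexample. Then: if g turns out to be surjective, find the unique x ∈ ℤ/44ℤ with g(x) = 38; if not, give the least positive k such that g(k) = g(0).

12

Since gcd(35, 44) = 1, 35 is invertible modulo 44. Euclid's algorithm: 44 = 1·35 + 9, 35 = 3·9 + 8, 9 = 1·8 + 1; back-substituting gives 1 = 39·35 − 31·44, so 35⁻¹ ≡ 39 (mod 44).
Then y ↦ 39(y − 14) is a two-sided inverse to g, so every y ∈ ℤ/44ℤ has a preimage.
So g is surjective.
Since g is surjective, we compute g⁻¹(38): solve 35x + 14 ≡ 38 (mod 44), i.e. 35x ≡ 24 (mod 44).
Multiplying by 35⁻¹ = 39 gives x ≡ 39·24 = 936 = 21·44 + 12 ≡ 12 (mod 44).
Check: g(12) = 35·12 + 14 = 434 = 9·44 + 38 ≡ 38 (mod 44).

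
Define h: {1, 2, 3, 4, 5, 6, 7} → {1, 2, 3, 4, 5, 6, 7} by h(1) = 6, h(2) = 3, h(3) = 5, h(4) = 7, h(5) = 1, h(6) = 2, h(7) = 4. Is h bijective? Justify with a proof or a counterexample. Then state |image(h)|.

The values 6, 3, 5, 7, 1, 2, 4 are a permutation of {1, 2, 3, 4, 5, 6, 7}: each element appears exactly once.
So h is injective and surjective, hence bijective.
The image of h is {1, 2, 3, 4, 5, 6, 7}, which has 7 elements.

7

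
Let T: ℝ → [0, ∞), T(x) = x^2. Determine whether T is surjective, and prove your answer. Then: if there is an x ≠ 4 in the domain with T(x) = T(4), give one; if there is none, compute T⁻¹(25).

-4

For any y ∈ [0, ∞), x = y^{1/2} ∈ ℝ satisfies x^2 = y, so T is surjective.
For the follow-up, such an x exists: taking x = −4 ∈ ℝ gives T(−4) = 16 = T(4) with −4 ≠ 4.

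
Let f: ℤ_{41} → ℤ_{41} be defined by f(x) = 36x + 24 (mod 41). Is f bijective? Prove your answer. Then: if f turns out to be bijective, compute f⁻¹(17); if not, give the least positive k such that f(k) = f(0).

26

By definition, injectivity means: for all a, b in the domain, f(a) = f(b) implies a = b.
If f(a) = f(b), then 36a ≡ 36b (mod 41). Because gcd(36, 41) = 1, we may cancel 36 to get a ≡ b (mod 41).
We now compute 36⁻¹ mod 41 explicitly. Euclid's algorithm: 41 = 1·36 + 5, 36 = 7·5 + 1; back-substituting gives 1 = 8·36 − 7·41, so 36⁻¹ ≡ 8 (mod 41).
Then y ↦ 8(y − 24) is a two-sided inverse to f, so every y ∈ ℤ_{41} has a preimage.
Hence f is bijective.
Since f is bijective, we find f⁻¹(17): we need 36x ≡ 17 − 24 ≡ 34 (mod 41). Using 36⁻¹ = 8: x ≡ 8·34 = 272 = 6·41 + 26, so x = 26.
Check: f(26) = 36·26 + 24 = 960 = 23·41 + 17 ≡ 17 (mod 41).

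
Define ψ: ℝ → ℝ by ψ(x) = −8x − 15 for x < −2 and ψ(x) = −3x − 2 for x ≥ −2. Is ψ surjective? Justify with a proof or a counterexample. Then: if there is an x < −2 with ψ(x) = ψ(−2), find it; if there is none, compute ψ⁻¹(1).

Both pieces are strictly decreasing (slopes −8 and −3), so each is injective on its own interval.
The left piece maps (−∞, −2) onto (1, ∞); the right piece maps [−2, ∞) onto (−∞, 4].
The union (1, ∞) ∪ (−∞, 4] covers ℝ, so ψ is surjective.
For the follow-up: the images overlap, so an x < −2 with ψ(x) = ψ(−2) exists. ψ(−2) = 4; solving −8x − 15 = 4 for x < −2 gives x = (4 + 15)/(−8) = −19/8.

-19/8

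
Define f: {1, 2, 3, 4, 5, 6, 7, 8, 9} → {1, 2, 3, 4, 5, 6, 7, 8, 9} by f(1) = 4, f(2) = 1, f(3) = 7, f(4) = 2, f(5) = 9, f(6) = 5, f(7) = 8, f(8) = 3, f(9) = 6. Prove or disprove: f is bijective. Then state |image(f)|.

The values 4, 1, 7, 2, 9, 5, 8, 3, 6 are a permutation of {1, 2, 3, 4, 5, 6, 7, 8, 9}: each element appears exactly once.
So f is injective and surjective, hence bijective.
The image of f is {1, 2, 3, 4, 5, 6, 7, 8, 9}, which has 9 elements.

9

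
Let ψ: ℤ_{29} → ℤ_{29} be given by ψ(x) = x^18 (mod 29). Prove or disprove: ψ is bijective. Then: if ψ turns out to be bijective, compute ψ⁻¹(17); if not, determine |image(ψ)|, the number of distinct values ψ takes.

15

ψ(14): Repeated squaring mod 29: 14^1 ≡ 14, 14^2 ≡ 14² = 196 ≡ 22, 14^4 ≡ 22² = 484 ≡ 20, 14^8 ≡ 20² = 400 ≡ 23, 14^16 ≡ 23² = 529 ≡ 7. Since 18 = 16 + 2, 14^18 ≡ 7·22: 7·22 = 154 ≡ 9. So 14^18 ≡ 9 (mod 29).
ψ(15): Repeated squaring mod 29: 15^1 ≡ 15, 15^2 ≡ 15² = 225 ≡ 22, 15^4 ≡ 22² = 484 ≡ 20, 15^8 ≡ 20² = 400 ≡ 23, 15^16 ≡ 23² = 529 ≡ 7. Since 18 = 16 + 2, 15^18 ≡ 7·22: 7·22 = 154 ≡ 9. So 15^18 ≡ 9 (mod 29).
So ψ(14) = ψ(15) = 9 while 14 ≠ 15, so ψ is not injective, hence not bijective.
Since ψ is not bijective, we determine |image(ψ)|. Computing x^18 mod 29 for each x (by repeated squaring, reducing mod 29 at every step), the values ψ(0), ψ(1), …, ψ(28) are: 0, 1, 13, 6, 24, 16, 20, 23, 22, 7, 5, 4, 28, 25, 9, 9, 25, 28, 4, 5, 7, 22, 23, 20, 16, 24, 6, 13, 1.
The distinct values are {0, 1, 4, 5, 6, 7, 9, 13, 16, 20, 22, 23, 24, 25, 28}; there are 15 of them.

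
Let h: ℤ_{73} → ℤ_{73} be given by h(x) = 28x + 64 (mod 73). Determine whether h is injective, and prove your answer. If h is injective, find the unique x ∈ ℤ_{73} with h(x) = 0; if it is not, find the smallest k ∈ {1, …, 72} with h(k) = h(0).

29

Recall that h is injective if h(a) = h(b) implies a = b.
Suppose h(a) = h(b) in ℤ_{73}. Then 28a + 64 ≡ 28b + 64 (mod 73), therefore 28(a − b) ≡ 0 (mod 73).
Since gcd(28, 73) = 1, 28 is invertible modulo 73, thus a − b ≡ 0 (mod 73), i.e. a = b.
Hence h is injective.
We now compute 28⁻¹ mod 73 explicitly. Euclid's algorithm: 73 = 2·28 + 17, 28 = 1·17 + 11, 17 = 1·11 + 6, 11 = 1·6 + 5, 6 = 1·5 + 1; back-substituting gives 1 = 60·28 − 23·73, so 28⁻¹ ≡ 60 (mod 73).
Since h is injective, we compute h⁻¹(0): solve 28x + 64 ≡ 0 (mod 73), i.e. 28x ≡ 9 (mod 73).
Multiplying by 28⁻¹ = 60 gives x ≡ 60·9 = 540 = 7·73 + 29 ≡ 29 (mod 73).
Check: h(29) = 28·29 + 64 = 876 = 12·73 + 0 ≡ 0 (mod 73).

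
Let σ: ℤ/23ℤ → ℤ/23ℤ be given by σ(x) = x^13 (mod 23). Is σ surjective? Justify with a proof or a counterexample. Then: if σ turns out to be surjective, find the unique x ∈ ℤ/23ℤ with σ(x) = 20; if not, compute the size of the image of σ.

Since 23 is prime, the nonzero elements of ℤ/23ℤ form a cyclic group of order 22.
As gcd(13, 22) = 1, raising to the 13th power is a bijection on this group: if u^13 ≡ v^13 then (uv^{−1})^13 = 1, and the only element of order dividing gcd(13, 22) = 1 is 1, so u = v.
With σ(0) = 0 this makes σ injective on all of ℤ/23ℤ, hence bijective (finite equal-size domain and codomain). In particular σ is surjective.
Since σ is surjective, we find the preimage of 20. The inverse of x ↦ x^13 on (ℤ/23ℤ)^× is x ↦ x^17, because 13·17 = 221 = 10·22 + 1 ≡ 1 (mod 22) and x^{22} = 1 for x ≠ 0 (Fermat). So σ⁻¹(20) = 20^17 mod 23.
Repeated squaring mod 23: 20^1 ≡ 20, 20^2 ≡ 20² = 400 ≡ 9, 20^4 ≡ 9² = 81 ≡ 12, 20^8 ≡ 12² = 144 ≡ 6, 20^16 ≡ 6² = 36 ≡ 13. Since 17 = 16 + 1, 20^17 ≡ 13·20: 13·20 = 260 ≡ 7. So 20^17 ≡ 7 (mod 23).
Hence σ⁻¹(20) = 7.

7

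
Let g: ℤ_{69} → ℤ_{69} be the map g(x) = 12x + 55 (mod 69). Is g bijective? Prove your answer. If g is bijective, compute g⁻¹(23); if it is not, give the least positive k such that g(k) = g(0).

Recall: g is injective when g(s) = g(t) forces s = t.
We have gcd(12, 69) = 3 > 1. Taking s = 0 and t = 23: g(0) = 55 and g(23) = 12·23 + 55 = 331 ≡ 55 (mod 69).
So g(0) = g(23) while 0 ≠ 23, hence g is not injective, hence not bijective.
Since g is not bijective, we find the least positive k with g(k) = g(0): this means 12k ≡ 0 (mod 69), i.e. 69 ∣ 12k. Since gcd(12, 69) = 3, dividing through by 3 this holds exactly when 23 ∣ 4k, and as gcd(4, 23) = 1, exactly when 23 ∣ k.
The smallest positive such k is 23.

23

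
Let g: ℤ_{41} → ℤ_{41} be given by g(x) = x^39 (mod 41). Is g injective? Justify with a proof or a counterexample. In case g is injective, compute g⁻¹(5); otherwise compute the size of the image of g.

33

Since 41 is prime, the nonzero elements of ℤ_{41} form a cyclic group of order 40.
As gcd(39, 40) = 1, raising to the 39th power is a bijection on this group: if x_1^39 ≡ x_2^39 then (x_1x_2^{−1})^39 = 1, and the only element of order dividing gcd(39, 40) = 1 is 1, so x_1 = x_2.
With g(0) = 0 this makes g injective on all of ℤ_{41}, hence bijective (finite equal-size domain and codomain). In particular g is injective.
Since g is injective, we find the preimage of 5. The inverse of x ↦ x^39 on (ℤ_{41})^× is x ↦ x^39, because 39·39 = 1521 = 38·40 + 1 ≡ 1 (mod 40) and x^{40} = 1 for x ≠ 0 (Fermat). So g⁻¹(5) = 5^39 mod 41.
Repeated squaring mod 41: 5^1 ≡ 5, 5^2 ≡ 5² = 25, 5^4 ≡ 25² = 625 ≡ 10, 5^8 ≡ 10² = 100 ≡ 18, 5^16 ≡ 18² = 324 ≡ 37, 5^32 ≡ 37² = 1369 ≡ 16. Since 39 = 32 + 4 + 2 + 1, 5^39 ≡ 16·10·25·5: 16·10 = 160 ≡ 37, then 37·25 = 925 ≡ 23, then 23·5 = 115 ≡ 33. So 5^39 ≡ 33 (mod 41).
Hence g⁻¹(5) = 33.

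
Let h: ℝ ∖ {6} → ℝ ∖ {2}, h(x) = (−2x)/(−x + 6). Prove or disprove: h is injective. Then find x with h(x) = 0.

Suppose h(x_1) = h(x_2). Cross-multiplying: (−2x_1)(−x_2 + 6) = (−2x_2)(−x_1 + 6).
Expanding both sides and cancelling the symmetric terms leaves −12·(x_1 − x_2) = 0. Since −12 ≠ 0, x_1 = x_2. Therefore h is injective.
Solving h(x) = 0: cross-multiplying gives −2x = 0(−x + 6), which rearranges to −2x = 0, so x = 0.

0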